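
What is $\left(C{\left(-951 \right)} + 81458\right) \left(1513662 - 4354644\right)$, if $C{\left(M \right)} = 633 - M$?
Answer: $-235920827244$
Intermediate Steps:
$\left(C{\left(-951 \right)} + 81458\right) \left(1513662 - 4354644\right) = \left(\left(633 - -951\right) + 81458\right) \left(1513662 - 4354644\right) = \left(\left(633 + 951\right) + 81458\right) \left(-2840982\right) = \left(1584 + 81458\right) \left(-2840982\right) = 83042 \left(-2840982\right) = -235920827244$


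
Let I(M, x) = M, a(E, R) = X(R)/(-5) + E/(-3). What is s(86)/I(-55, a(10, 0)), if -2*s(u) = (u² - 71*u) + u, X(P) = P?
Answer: 688/55 ≈ 12.509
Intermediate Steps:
a(E, R) = -E/3 - R/5 (a(E, R) = R/(-5) + E/(-3) = R*(-⅕) + E*(-⅓) = -R/5 - E/3 = -E/3 - R/5)
s(u) = 35*u - u²/2 (s(u) = -((u² - 71*u) + u)/2 = -(u² - 70*u)/2 = 35*u - u²/2)
s(86)/I(-55, a(10, 0)) = ((½)*86*(70 - 1*86))/(-55) = ((½)*86*(70 - 86))*(-1/55) = ((½)*86*(-16))*(-1/55) = -688*(-1/55) = 688/55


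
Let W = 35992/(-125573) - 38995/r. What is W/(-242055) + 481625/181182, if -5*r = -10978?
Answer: 1217533238075190376/458009696514492045 ≈ 2.6583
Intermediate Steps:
r = 10978/5 (r = -⅕*(-10978) = 10978/5 ≈ 2195.6)
W = -2261701441/125321854 (W = 35992/(-125573) - 38995/10978/5 = 35992*(-1/125573) - 38995*5/10978 = -35992/125573 - 17725/998 = -2261701441/125321854 ≈ -18.047)
W/(-242055) + 481625/181182 = -2261701441/125321854/(-242055) + 481625/181182 = -2261701441/125321854*(-1/242055) + 481625*(1/181182) = 2261701441/30334781369970 + 481625/181182 = 1217533238075190376/458009696514492045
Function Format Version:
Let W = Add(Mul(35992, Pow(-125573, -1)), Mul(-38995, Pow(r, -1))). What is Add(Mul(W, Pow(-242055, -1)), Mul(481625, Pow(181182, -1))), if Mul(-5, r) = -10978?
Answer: Rational(1217533238075190376, 458009696514492045) ≈ 2.6583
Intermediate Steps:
r = Rational(10978, 5) (r = Mul(Rational(-1, 5), -10978) = Rational(10978, 5) ≈ 2195.6)
W = Rational(-2261701441, 125321854) (W = Add(Mul(35992, Pow(-125573, -1)), Mul(-38995, Pow(Rational(10978, 5), -1))) = Add(Mul(35992, Rational(-1, 125573)), Mul(-38995, Rational(5, 10978))) = Add(Rational(-35992, 125573), Rational(-17725, 998)) = Rational(-2261701441, 125321854) ≈ -18.047)
Add(Mul(W, Pow(-242055, -1)), Mul(481625, Pow(181182, -1))) = Add(Mul(Rational(-2261701441, 125321854), Pow(-242055, -1)), Mul(481625, Pow(181182, -1))) = Add(Mul(Rational(-2261701441, 125321854), Rational(-1, 242055)), Mul(481625, Rational(1, 181182))) = Add(Rational(2261701441, 30334781369970), Rational(481625, 181182)) = Rational(1217533238075190376, 458009696514492045)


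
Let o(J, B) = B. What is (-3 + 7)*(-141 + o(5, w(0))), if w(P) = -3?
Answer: -576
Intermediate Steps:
(-3 + 7)*(-141 + o(5, w(0))) = (-3 + 7)*(-141 - 3) = 4*(-144) = -576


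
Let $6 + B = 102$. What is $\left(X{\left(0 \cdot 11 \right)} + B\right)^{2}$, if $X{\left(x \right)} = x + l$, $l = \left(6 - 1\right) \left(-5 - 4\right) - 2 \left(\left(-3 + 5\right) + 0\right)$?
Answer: $2209$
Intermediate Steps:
$B = 96$ ($B = -6 + 102 = 96$)
$l = -49$ ($l = 5 \left(-9\right) - 2 \left(2 + 0\right) = -45 - 4 = -49$)
$X{\left(x \right)} = -49 + x$ ($X{\left(x \right)} = x - 49 = -49 + x$)
$\left(X{\left(0 \cdot 11 \right)} + B\right)^{2} = \left(\left(-49 + 0 \cdot 11\right) + 96\right)^{2} = \left(\left(-49 + 0\right) + 96\right)^{2} = \left(-49 + 96\right)^{2} = 47^{2} = 2209$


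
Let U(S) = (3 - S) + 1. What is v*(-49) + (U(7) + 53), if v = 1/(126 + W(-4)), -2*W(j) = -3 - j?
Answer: 12452/251 ≈ 49.610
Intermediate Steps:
W(j) = 3/2 + j/2 (W(j) = -(-3 - j)/2 = 3/2 + j/2)
v = 2/251 (v = 1/(126 + (3/2 + (½)*(-4))) = 1/(126 + (3/2 - 2)) = 1/(126 - ½) = 1/(251/2) = 2/251 ≈ 0.0079681)
U(S) = 4 - S
v*(-49) + (U(7) + 53) = (2/251)*(-49) + ((4 - 1*7) + 53) = -98/251 + ((4 - 7) + 53) = -98/251 + (-3 + 53) = -98/251 + 50 = 12452/251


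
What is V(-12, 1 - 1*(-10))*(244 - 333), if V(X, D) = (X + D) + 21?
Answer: -1780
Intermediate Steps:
V(X, D) = 21 + D + X (V(X, D) = (D + X) + 21 = 21 + D + X)
V(-12, 1 - 1*(-10))*(244 - 333) = (21 + (1 - 1*(-10)) - 12)*(244 - 333) = (21 + (1 + 10) - 12)*(-89) = (21 + 11 - 12)*(-89) = 20*(-89) = -1780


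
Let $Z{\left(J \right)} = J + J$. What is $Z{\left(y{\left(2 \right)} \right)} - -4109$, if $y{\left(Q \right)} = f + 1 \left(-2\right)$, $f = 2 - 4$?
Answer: $4101$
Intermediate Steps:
$f = -2$ ($f = 2 - 4 = -2$)
$y{\left(Q \right)} = -4$ ($y{\left(Q \right)} = -2 + 1 \left(-2\right) = -2 - 2 = -4$)
$Z{\left(J \right)} = 2 J$
$Z{\left(y{\left(2 \right)} \right)} - -4109 = 2 \left(-4\right) - -4109 = -8 + 4109 = 4101$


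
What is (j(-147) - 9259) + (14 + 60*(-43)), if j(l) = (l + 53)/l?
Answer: -1738181/147 ≈ -11824.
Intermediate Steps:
j(l) = (53 + l)/l
(j(-147) - 9259) + (14 + 60*(-43)) = ((53 - 147)/(-147) - 9259) + (14 + 60*(-43)) = (-1/147*(-94) - 9259) + (14 - 2580) = (94/147 - 9259) - 2566 = -1360979/147 - 2566 = -1738181/147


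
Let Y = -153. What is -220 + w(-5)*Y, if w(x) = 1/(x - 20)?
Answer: -5347/25 ≈ -213.88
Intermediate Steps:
w(x) = 1/(-20 + x)
-220 + w(-5)*Y = -220 - 153/(-20 - 5) = -220 - 153/(-25) = -220 - 1/25*(-153) = -220 + 153/25 = -5347/25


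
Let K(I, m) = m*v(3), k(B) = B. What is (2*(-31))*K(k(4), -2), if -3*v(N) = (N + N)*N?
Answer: -744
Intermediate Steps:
v(N) = -2*N²/3 (v(N) = -(N + N)*N/3 = -2*N*N/3 = -2*N²/3)
K(I, m) = -6*m (K(I, m) = m*(-⅔*3²) = m*(-⅔*9) = m*(-6) = -6*m)
(2*(-31))*K(k(4), -2) = (2*(-31))*(-6*(-2)) = -62*12 = -744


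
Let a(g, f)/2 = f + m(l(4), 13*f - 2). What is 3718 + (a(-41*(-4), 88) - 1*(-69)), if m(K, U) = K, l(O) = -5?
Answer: 3953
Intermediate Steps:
a(g, f) = -10 + 2*f (a(g, f) = 2*(f - 5) = 2*(-5 + f) = -10 + 2*f)
3718 + (a(-41*(-4), 88) - 1*(-69)) = 3718 + ((-10 + 2*88) - 1*(-69)) = 3718 + ((-10 + 176) + 69) = 3718 + (166 + 69) = 3718 + 235 = 3953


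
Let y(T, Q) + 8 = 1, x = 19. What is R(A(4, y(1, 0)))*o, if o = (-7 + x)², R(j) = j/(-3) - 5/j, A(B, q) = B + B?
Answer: -474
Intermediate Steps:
y(T, Q) = -7 (y(T, Q) = -8 + 1 = -7)
A(B, q) = 2*B
R(j) = -5/j - j/3 (R(j) = j*(-⅓) - 5/j = -j/3 - 5/j = -5/j - j/3)
o = 144 (o = (-7 + 19)² = 12² = 144)
R(A(4, y(1, 0)))*o = (-5/(2*4) - 2*4/3)*144 = (-5/8 - ⅓*8)*144 = (-5*⅛ - 8/3)*144 = (-5/8 - 8/3)*144 = -79/24*144 = -474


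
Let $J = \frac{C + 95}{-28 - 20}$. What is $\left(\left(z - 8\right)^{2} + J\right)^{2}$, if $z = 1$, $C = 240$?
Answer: $\frac{4068289}{2304} \approx 1765.8$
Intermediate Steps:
$J = - \frac{335}{48}$ ($J = \frac{240 + 95}{-28 - 20} = \frac{335}{-48} = 335 \left(- \frac{1}{48}\right) = - \frac{335}{48} \approx -6.9792$)
$\left(\left(z - 8\right)^{2} + J\right)^{2} = \left(\left(1 - 8\right)^{2} - \frac{335}{48}\right)^{2} = \left(\left(-7\right)^{2} - \frac{335}{48}\right)^{2} = \left(49 - \frac{335}{48}\right)^{2} = \left(\frac{2017}{48}\right)^{2} = \frac{4068289}{2304}$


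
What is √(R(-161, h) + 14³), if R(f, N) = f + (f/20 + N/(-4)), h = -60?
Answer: √258995/10 ≈ 50.892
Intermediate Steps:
R(f, N) = -N/4 + 21*f/20 (R(f, N) = f + (f*(1/20) + N*(-¼)) = f + (f/20 - N/4) = f + (-N/4 + f/20) = -N/4 + 21*f/20)
√(R(-161, h) + 14³) = √((-¼*(-60) + (21/20)*(-161)) + 14³) = √((15 - 3381/20) + 2744) = √(-3081/20 + 2744) = √(51799/20) = √258995/10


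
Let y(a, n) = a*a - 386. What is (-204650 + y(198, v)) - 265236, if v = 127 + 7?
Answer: -431068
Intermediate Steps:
v = 134
y(a, n) = -386 + a² (y(a, n) = a² - 386 = -386 + a²)
(-204650 + y(198, v)) - 265236 = (-204650 + (-386 + 198²)) - 265236 = (-204650 + (-386 + 39204)) - 265236 = (-204650 + 38818) - 265236 = -165832 - 265236 = -431068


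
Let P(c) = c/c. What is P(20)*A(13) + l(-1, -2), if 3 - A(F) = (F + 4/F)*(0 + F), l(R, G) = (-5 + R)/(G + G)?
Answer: -337/2 ≈ -168.50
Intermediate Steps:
l(R, G) = (-5 + R)/(2*G) (l(R, G) = (-5 + R)/((2*G)) = (-5 + R)*(1/(2*G)) = (-5 + R)/(2*G))
A(F) = 3 - F*(F + 4/F) (A(F) = 3 - (F + 4/F)*(0 + F) = 3 - (F + 4/F)*F = 3 - F*(F + 4/F))
P(c) = 1
P(20)*A(13) + l(-1, -2) = 1*(-1 - 1*13²) + (½)*(-5 - 1)/(-2) = 1*(-1 - 1*169) + (½)*(-½)*(-6) = 1*(-1 - 169) + 3/2 = 1*(-170) + 3/2 = -170 + 3/2 = -337/2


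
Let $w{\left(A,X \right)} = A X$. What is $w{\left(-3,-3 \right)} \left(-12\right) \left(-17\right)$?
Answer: $1836$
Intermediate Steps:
$w{\left(-3,-3 \right)} \left(-12\right) \left(-17\right) = \left(-3\right) \left(-3\right) \left(-12\right) \left(-17\right) = 9 \left(-12\right) \left(-17\right) = \left(-108\right) \left(-17\right) = 1836$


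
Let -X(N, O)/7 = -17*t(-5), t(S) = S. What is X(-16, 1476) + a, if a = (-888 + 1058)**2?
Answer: 28305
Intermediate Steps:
a = 28900 (a = 170**2 = 28900)
X(N, O) = -595 (X(N, O) = -(-119)*(-5) = -7*85 = -595)
X(-16, 1476) + a = -595 + 28900 = 28305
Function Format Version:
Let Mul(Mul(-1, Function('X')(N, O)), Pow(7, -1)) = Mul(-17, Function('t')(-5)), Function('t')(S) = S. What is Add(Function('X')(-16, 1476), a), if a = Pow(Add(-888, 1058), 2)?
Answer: 28305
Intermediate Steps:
a = 28900 (a = Pow(170, 2) = 28900)
Function('X')(N, O) = -595 (Function('X')(N, O) = Mul(-7, Mul(-17, -5)) = Mul(-7, 85) = -595)
Add(Function('X')(-16, 1476), a) = Add(-595, 28900) = 28305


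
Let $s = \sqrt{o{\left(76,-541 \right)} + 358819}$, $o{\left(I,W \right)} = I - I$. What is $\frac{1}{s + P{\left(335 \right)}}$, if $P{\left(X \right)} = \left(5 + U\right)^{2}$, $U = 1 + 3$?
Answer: $- \frac{81}{352258} + \frac{\sqrt{358819}}{352258} \approx 0.0014706$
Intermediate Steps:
$o{\left(I,W \right)} = 0$
$U = 4$
$s = \sqrt{358819}$ ($s = \sqrt{0 + 358819} = \sqrt{358819} \approx 599.01$)
$P{\left(X \right)} = 81$ ($P{\left(X \right)} = \left(5 + 4\right)^{2} = 9^{2} = 81$)
$\frac{1}{s + P{\left(335 \right)}} = \frac{1}{\sqrt{358819} + 81} = \frac{1}{81 + \sqrt{358819}}$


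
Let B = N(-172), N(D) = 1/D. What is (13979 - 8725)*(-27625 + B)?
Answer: -12482193127/86 ≈ -1.4514e+8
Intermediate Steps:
B = -1/172 (B = 1/(-172) = -1/172 ≈ -0.0058140)
(13979 - 8725)*(-27625 + B) = (13979 - 8725)*(-27625 - 1/172) = 5254*(-4751501/172) = -12482193127/86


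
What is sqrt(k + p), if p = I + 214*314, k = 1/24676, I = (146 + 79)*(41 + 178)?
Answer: sqrt(17729942871093)/12338 ≈ 341.28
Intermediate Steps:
I = 49275 (I = 225*219 = 49275)
k = 1/24676 ≈ 4.0525e-5
p = 116471 (p = 49275 + 214*314 = 49275 + 67196 = 116471)
sqrt(k + p) = sqrt(1/24676 + 116471) = sqrt(2874038397/24676) = sqrt(17729942871093)/12338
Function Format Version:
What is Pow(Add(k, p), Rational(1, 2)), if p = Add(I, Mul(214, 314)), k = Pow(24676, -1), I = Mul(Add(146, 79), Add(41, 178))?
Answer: Mul(Rational(1, 12338), Pow(17729942871093, Rational(1, 2))) ≈ 341.28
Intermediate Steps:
I = 49275 (I = Mul(225, 219) = 49275)
k = Rational(1, 24676) ≈ 4.0525e-5
p = 116471 (p = Add(49275, Mul(214, 314)) = Add(49275, 67196) = 116471)
Pow(Add(k, p), Rational(1, 2)) = Pow(Add(Rational(1, 24676), 116471), Rational(1, 2)) = Pow(Rational(2874038397, 24676), Rational(1, 2)) = Mul(Rational(1, 12338), Pow(17729942871093, Rational(1, 2)))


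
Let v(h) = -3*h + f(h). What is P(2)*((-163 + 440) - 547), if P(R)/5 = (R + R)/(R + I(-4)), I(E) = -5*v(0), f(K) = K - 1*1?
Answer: -5400/7 ≈ -771.43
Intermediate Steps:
f(K) = -1 + K (f(K) = K - 1 = -1 + K)
v(h) = -1 - 2*h (v(h) = -3*h + (-1 + h) = -1 - 2*h)
I(E) = 5 (I(E) = -5*(-1 - 2*0) = -5*(-1 + 0) = -5*(-1) = 5)
P(R) = 10*R/(5 + R) (P(R) = 5*((R + R)/(R + 5)) = 5*((2*R)/(5 + R)) = 5*(2*R/(5 + R)) = 10*R/(5 + R))
P(2)*((-163 + 440) - 547) = (10*2/(5 + 2))*((-163 + 440) - 547) = (10*2/7)*(277 - 547) = (10*2*(⅐))*(-270) = (20/7)*(-270) = -5400/7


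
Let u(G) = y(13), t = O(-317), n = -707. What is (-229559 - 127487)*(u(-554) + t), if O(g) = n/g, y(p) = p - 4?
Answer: -1271083760/317 ≈ -4.0097e+6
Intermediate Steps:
y(p) = -4 + p
O(g) = -707/g
t = 707/317 (t = -707/(-317) = -707*(-1/317) = 707/317 ≈ 2.2303)
u(G) = 9 (u(G) = -4 + 13 = 9)
(-229559 - 127487)*(u(-554) + t) = (-229559 - 127487)*(9 + 707/317) = -357046*3560/317 = -1271083760/317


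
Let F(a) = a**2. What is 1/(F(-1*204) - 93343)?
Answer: -1/51727 ≈ -1.9332e-5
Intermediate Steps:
1/(F(-1*204) - 93343) = 1/((-1*204)**2 - 93343) = 1/((-204)**2 - 93343) = 1/(41616 - 93343) = 1/(-51727) = -1/51727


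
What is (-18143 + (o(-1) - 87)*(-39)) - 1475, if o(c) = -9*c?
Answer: -16576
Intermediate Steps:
(-18143 + (o(-1) - 87)*(-39)) - 1475 = (-18143 + (-9*(-1) - 87)*(-39)) - 1475 = (-18143 + (9 - 87)*(-39)) - 1475 = (-18143 - 78*(-39)) - 1475 = (-18143 + 3042) - 1475 = -15101 - 1475 = -16576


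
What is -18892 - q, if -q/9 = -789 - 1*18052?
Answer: -188461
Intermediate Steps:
q = 169569 (q = -9*(-789 - 1*18052) = -9*(-789 - 18052) = -9*(-18841) = 169569)
-18892 - q = -18892 - 1*169569 = -18892 - 169569 = -188461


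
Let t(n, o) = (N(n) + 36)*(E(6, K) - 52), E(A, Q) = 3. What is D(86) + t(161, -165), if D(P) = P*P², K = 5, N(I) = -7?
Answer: 634635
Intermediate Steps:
D(P) = P³
t(n, o) = -1421 (t(n, o) = (-7 + 36)*(3 - 52) = 29*(-49) = -1421)
D(86) + t(161, -165) = 86³ - 1421 = 636056 - 1421 = 634635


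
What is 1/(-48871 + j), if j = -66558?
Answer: -1/115429 ≈ -8.6633e-6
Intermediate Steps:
1/(-48871 + j) = 1/(-48871 - 66558) = 1/(-115429) = -1/115429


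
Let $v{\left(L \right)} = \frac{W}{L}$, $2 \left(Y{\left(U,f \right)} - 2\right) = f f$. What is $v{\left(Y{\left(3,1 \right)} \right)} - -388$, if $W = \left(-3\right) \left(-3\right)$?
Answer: $\frac{1958}{5} \approx 391.6$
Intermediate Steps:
$W = 9$
$Y{\left(U,f \right)} = 2 + \frac{f^{2}}{2}$ ($Y{\left(U,f \right)} = 2 + \frac{f f}{2} = 2 + \frac{f^{2}}{2}$)
$v{\left(L \right)} = \frac{9}{L}$
$v{\left(Y{\left(3,1 \right)} \right)} - -388 = \frac{9}{2 + \frac{1^{2}}{2}} - -388 = \frac{9}{2 + \frac{1}{2} \cdot 1} + 388 = \frac{9}{2 + \frac{1}{2}} + 388 = \frac{9}{\frac{5}{2}} + 388 = 9 \cdot \frac{2}{5} + 388 = \frac{18}{5} + 388 = \frac{1958}{5}$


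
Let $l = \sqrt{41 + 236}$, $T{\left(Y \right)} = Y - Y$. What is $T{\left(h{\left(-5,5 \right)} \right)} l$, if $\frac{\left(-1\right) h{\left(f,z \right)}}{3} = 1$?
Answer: $0$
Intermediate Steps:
$h{\left(f,z \right)} = -3$ ($h{\left(f,z \right)} = \left(-3\right) 1 = -3$)
$T{\left(Y \right)} = 0$
$l = \sqrt{277} \approx 16.643$
$T{\left(h{\left(-5,5 \right)} \right)} l = 0 \sqrt{277} = 0$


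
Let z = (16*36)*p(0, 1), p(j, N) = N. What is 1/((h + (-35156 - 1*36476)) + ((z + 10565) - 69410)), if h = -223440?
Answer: -1/353341 ≈ -2.8301e-6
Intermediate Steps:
z = 576 (z = (16*36)*1 = 576*1 = 576)
1/((h + (-35156 - 1*36476)) + ((z + 10565) - 69410)) = 1/((-223440 + (-35156 - 1*36476)) + ((576 + 10565) - 69410)) = 1/((-223440 + (-35156 - 36476)) + (11141 - 69410)) = 1/((-223440 - 71632) - 58269) = 1/(-295072 - 58269) = 1/(-353341) = -1/353341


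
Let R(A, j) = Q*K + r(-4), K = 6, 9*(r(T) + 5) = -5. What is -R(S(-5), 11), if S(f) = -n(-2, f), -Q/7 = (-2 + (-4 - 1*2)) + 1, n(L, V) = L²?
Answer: -2596/9 ≈ -288.44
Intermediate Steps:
r(T) = -50/9 (r(T) = -5 + (⅑)*(-5) = -5 - 5/9 = -50/9)
Q = 49 (Q = -7*((-2 + (-4 - 1*2)) + 1) = -7*((-2 + (-4 - 2)) + 1) = -7*((-2 - 6) + 1) = -7*(-8 + 1) = -7*(-7) = 49)
S(f) = -4 (S(f) = -1*(-2)² = -1*4 = -4)
R(A, j) = 2596/9 (R(A, j) = 49*6 - 50/9 = 294 - 50/9 = 2596/9)
-R(S(-5), 11) = -1*2596/9 = -2596/9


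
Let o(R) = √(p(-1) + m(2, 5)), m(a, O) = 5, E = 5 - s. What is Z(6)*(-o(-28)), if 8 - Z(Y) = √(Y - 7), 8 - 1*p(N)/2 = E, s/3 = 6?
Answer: √47*(-8 + I) ≈ -54.845 + 6.8557*I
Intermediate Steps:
s = 18 (s = 3*6 = 18)
E = -13 (E = 5 - 1*18 = 5 - 18 = -13)
p(N) = 42 (p(N) = 16 - 2*(-13) = 16 + 26 = 42)
Z(Y) = 8 - √(-7 + Y) (Z(Y) = 8 - √(Y - 7) = 8 - √(-7 + Y))
o(R) = √47 (o(R) = √(42 + 5) = √47)
Z(6)*(-o(-28)) = (8 - √(-7 + 6))*(-√47) = (8 - √(-1))*(-√47) = (8 - I)*(-√47) = -√47*(8 - I)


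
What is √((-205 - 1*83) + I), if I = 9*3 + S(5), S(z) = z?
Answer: 16*I ≈ 16.0*I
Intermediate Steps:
I = 32 (I = 9*3 + 5 = 27 + 5 = 32)
√((-205 - 1*83) + I) = √((-205 - 1*83) + 32) = √((-205 - 83) + 32) = √(-288 + 32) = √(-256) = 16*I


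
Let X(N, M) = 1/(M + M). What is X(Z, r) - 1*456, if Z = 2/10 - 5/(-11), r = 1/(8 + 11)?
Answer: -893/2 ≈ -446.50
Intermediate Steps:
r = 1/19 ≈ 0.052632
Z = 36/55 (Z = 2*(⅒) - 5*(-1/11) = ⅕ + 5/11 = 36/55 ≈ 0.65455)
X(N, M) = 1/(2*M)
X(Z, r) - 1*456 = 1/(2*(1/19)) - 1*456 = (½)*19 - 456 = 19/2 - 456 = -893/2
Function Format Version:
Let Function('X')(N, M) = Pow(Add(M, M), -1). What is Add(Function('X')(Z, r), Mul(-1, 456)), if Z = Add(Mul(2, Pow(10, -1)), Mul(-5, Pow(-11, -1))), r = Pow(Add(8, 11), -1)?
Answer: Rational(-893, 2) ≈ -446.50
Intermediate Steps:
r = Rational(1, 19) (r = Pow(19, -1) = Rational(1, 19) ≈ 0.052632)
Z = Rational(36, 55) (Z = Add(Mul(2, Rational(1, 10)), Mul(-5, Rational(-1, 11))) = Add(Rational(1, 5), Rational(5, 11)) = Rational(36, 55) ≈ 0.65455)
Function('X')(N, M) = Mul(Rational(1, 2), Pow(M, -1)) (Function('X')(N, M) = Pow(Mul(2, M), -1) = Mul(Rational(1, 2), Pow(M, -1)))
Add(Function('X')(Z, r), Mul(-1, 456)) = Add(Mul(Rational(1, 2), Pow(Rational(1, 19), -1)), Mul(-1, 456)) = Add(Mul(Rational(1, 2), 19), -456) = Add(Rational(19, 2), -456) = Rational(-893, 2)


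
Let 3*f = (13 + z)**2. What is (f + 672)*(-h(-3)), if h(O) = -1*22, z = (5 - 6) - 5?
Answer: 45430/3 ≈ 15143.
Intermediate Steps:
z = -6 (z = -1 - 5 = -6)
h(O) = -22
f = 49/3 (f = (13 - 6)**2/3 = (1/3)*7**2 = (1/3)*49 = 49/3 ≈ 16.333)
(f + 672)*(-h(-3)) = (49/3 + 672)*(-1*(-22)) = (2065/3)*22 = 45430/3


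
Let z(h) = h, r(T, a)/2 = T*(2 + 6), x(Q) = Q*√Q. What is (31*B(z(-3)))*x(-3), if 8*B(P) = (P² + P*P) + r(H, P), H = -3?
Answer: 1395*I*√3/4 ≈ 604.05*I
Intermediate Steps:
x(Q) = Q^(3/2)
r(T, a) = 16*T (r(T, a) = 2*(T*(2 + 6)) = 2*(T*8) = 2*(8*T) = 16*T)
B(P) = -6 + P²/4 (B(P) = ((P² + P*P) + 16*(-3))/8 = ((P² + P²) - 48)/8 = (2*P² - 48)/8 = (-48 + 2*P²)/8 = -6 + P²/4)
(31*B(z(-3)))*x(-3) = (31*(-6 + (¼)*(-3)²))*(-3)^(3/2) = (31*(-6 + (¼)*9))*(-3*I*√3) = (31*(-6 + 9/4))*(-3*I*√3) = (31*(-15/4))*(-3*I*√3) = -(-1395)*I*√3/4 = 1395*I*√3/4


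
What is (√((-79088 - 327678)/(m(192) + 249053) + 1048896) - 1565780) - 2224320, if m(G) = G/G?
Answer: -3790100 + √16265177389778343/124527 ≈ -3.7891e+6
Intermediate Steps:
m(G) = 1
(√((-79088 - 327678)/(m(192) + 249053) + 1048896) - 1565780) - 2224320 = (√((-79088 - 327678)/(1 + 249053) + 1048896) - 1565780) - 2224320 = (√(-406766/249054 + 1048896) - 1565780) - 2224320 = (√(-406766*1/249054 + 1048896) - 1565780) - 2224320 = (√(-203383/124527 + 1048896) - 1565780) - 2224320 = (√(130615668809/124527) - 1565780) - 2224320 = (√16265177389778343/124527 - 1565780) - 2224320 = (-1565780 + √16265177389778343/124527) - 2224320 = -3790100 + √16265177389778343/124527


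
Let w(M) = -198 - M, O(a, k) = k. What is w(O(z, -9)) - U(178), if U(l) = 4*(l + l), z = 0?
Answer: -1613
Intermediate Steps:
U(l) = 8*l (U(l) = 4*(2*l) = 8*l)
w(O(z, -9)) - U(178) = (-198 - 1*(-9)) - 8*178 = (-198 + 9) - 1*1424 = -189 - 1424 = -1613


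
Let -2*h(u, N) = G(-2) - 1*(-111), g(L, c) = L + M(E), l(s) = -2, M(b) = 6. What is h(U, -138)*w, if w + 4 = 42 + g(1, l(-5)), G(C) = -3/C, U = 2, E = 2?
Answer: -10125/4 ≈ -2531.3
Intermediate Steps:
g(L, c) = 6 + L (g(L, c) = L + 6 = 6 + L)
h(u, N) = -225/4 (h(u, N) = -(-3/(-2) - 1*(-111))/2 = -(-3*(-½) + 111)/2 = -(3/2 + 111)/2 = -½*225/2 = -225/4)
w = 45 (w = -4 + (42 + (6 + 1)) = -4 + (42 + 7) = -4 + 49 = 45)
h(U, -138)*w = -225/4*45 = -10125/4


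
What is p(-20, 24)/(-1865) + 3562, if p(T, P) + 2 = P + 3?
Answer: 1328621/373 ≈ 3562.0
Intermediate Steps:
p(T, P) = 1 + P (p(T, P) = -2 + (P + 3) = -2 + (3 + P) = 1 + P)
p(-20, 24)/(-1865) + 3562 = (1 + 24)/(-1865) + 3562 = 25*(-1/1865) + 3562 = -5/373 + 3562 = 1328621/373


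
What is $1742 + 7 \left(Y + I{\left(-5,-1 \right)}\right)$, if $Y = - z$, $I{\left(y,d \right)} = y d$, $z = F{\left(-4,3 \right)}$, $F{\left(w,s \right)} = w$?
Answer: $1805$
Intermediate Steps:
$z = -4$
$I{\left(y,d \right)} = d y$
$Y = 4$ ($Y = \left(-1\right) \left(-4\right) = 4$)
$1742 + 7 \left(Y + I{\left(-5,-1 \right)}\right) = 1742 + 7 \left(4 - -5\right) = 1742 + 7 \left(4 + 5\right) = 1742 + 7 \cdot 9 = 1742 + 63 = 1805$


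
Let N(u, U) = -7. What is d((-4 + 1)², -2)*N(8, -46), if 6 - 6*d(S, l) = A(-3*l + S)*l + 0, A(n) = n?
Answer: -42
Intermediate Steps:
d(S, l) = 1 - l*(S - 3*l)/6 (d(S, l) = 1 - ((-3*l + S)*l + 0)/6 = 1 - ((S - 3*l)*l + 0)/6 = 1 - (l*(S - 3*l) + 0)/6 = 1 - l*(S - 3*l)/6)
d((-4 + 1)², -2)*N(8, -46) = (1 - ⅙*(-2)*((-4 + 1)² - 3*(-2)))*(-7) = (1 - ⅙*(-2)*((-3)² + 6))*(-7) = (1 - ⅙*(-2)*(9 + 6))*(-7) = (1 - ⅙*(-2)*15)*(-7) = (1 + 5)*(-7) = 6*(-7) = -42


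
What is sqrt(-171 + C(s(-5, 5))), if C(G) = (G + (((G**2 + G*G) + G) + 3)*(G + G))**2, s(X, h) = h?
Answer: 3*sqrt(38006) ≈ 584.85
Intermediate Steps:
C(G) = (G + 2*G*(3 + G + 2*G**2))**2 (C(G) = (G + (((G**2 + G**2) + G) + 3)*(2*G))**2 = (G + ((2*G**2 + G) + 3)*(2*G))**2 = (G + ((G + 2*G**2) + 3)*(2*G))**2 = (G + (3 + G + 2*G**2)*(2*G))**2 = (G + 2*G*(3 + G + 2*G**2))**2)
sqrt(-171 + C(s(-5, 5))) = sqrt(-171 + 5**2*(7 + 2*5 + 4*5**2)**2) = sqrt(-171 + 25*(7 + 10 + 4*25)**2) = sqrt(-171 + 25*(7 + 10 + 100)**2) = sqrt(-171 + 25*117**2) = sqrt(-171 + 25*13689) = sqrt(-171 + 342225) = sqrt(342054) = 3*sqrt(38006)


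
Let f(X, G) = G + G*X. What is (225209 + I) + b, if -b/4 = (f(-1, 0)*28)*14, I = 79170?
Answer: 304379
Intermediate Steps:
b = 0 (b = -4*(0*(1 - 1))*28*14 = -4*(0*0)*28*14 = -4*0*28*14 = -0*14 = -4*0 = 0)
(225209 + I) + b = (225209 + 79170) + 0 = 304379 + 0 = 304379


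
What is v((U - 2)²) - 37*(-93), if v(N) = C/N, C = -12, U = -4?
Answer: 10322/3 ≈ 3440.7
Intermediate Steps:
v(N) = -12/N
v((U - 2)²) - 37*(-93) = -12/(-4 - 2)² - 37*(-93) = -12/((-6)²) + 3441 = -12/36 + 3441 = -12*1/36 + 3441 = -⅓ + 3441 = 10322/3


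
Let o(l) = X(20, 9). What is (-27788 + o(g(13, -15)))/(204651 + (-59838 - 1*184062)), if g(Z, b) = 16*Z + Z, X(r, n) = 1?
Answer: 27787/39249 ≈ 0.70797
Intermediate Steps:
g(Z, b) = 17*Z
o(l) = 1
(-27788 + o(g(13, -15)))/(204651 + (-59838 - 1*184062)) = (-27788 + 1)/(204651 + (-59838 - 1*184062)) = -27787/(204651 + (-59838 - 184062)) = -27787/(204651 - 243900) = -27787/(-39249) = -27787*(-1/39249) = 27787/39249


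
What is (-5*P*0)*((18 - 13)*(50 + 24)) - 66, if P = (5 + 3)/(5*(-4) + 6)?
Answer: -66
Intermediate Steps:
P = -4/7 (P = 8/(-20 + 6) = 8/(-14) = 8*(-1/14) = -4/7 ≈ -0.57143)
(-5*P*0)*((18 - 13)*(50 + 24)) - 66 = (-5*(-4/7)*0)*((18 - 13)*(50 + 24)) - 66 = ((20/7)*0)*(5*74) - 66 = 0*370 - 66 = 0 - 66 = -66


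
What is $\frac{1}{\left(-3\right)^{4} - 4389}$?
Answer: $- \frac{1}{4308} \approx -0.00023213$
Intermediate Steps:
$\frac{1}{\left(-3\right)^{4} - 4389} = \frac{1}{81 - 4389} = \frac{1}{-4308} = - \frac{1}{4308}$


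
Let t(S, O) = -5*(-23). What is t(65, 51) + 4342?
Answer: 4457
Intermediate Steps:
t(S, O) = 115
t(65, 51) + 4342 = 115 + 4342 = 4457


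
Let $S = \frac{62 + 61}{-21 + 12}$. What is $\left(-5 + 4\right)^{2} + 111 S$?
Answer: $-1516$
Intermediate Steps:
$S = - \frac{41}{3}$ ($S = \frac{123}{-9} = 123 \left(- \frac{1}{9}\right) = - \frac{41}{3} \approx -13.667$)
$\left(-5 + 4\right)^{2} + 111 S = \left(-5 + 4\right)^{2} + 111 \left(- \frac{41}{3}\right) = \left(-1\right)^{2} - 1517 = 1 - 1517 = -1516$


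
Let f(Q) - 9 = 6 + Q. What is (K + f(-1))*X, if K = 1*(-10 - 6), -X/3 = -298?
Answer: -1788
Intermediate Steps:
X = 894 (X = -3*(-298) = 894)
K = -16 (K = 1*(-16) = -16)
f(Q) = 15 + Q (f(Q) = 9 + (6 + Q) = 15 + Q)
(K + f(-1))*X = (-16 + (15 - 1))*894 = (-16 + 14)*894 = -2*894 = -1788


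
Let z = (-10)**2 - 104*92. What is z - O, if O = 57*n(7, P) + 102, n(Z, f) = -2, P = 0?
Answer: -9456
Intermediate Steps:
z = -9468 (z = 100 - 9568 = -9468)
O = -12 (O = 57*(-2) + 102 = -114 + 102 = -12)
z - O = -9468 - 1*(-12) = -9468 + 12 = -9456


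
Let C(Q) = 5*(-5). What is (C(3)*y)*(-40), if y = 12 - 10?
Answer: 2000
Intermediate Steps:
y = 2
C(Q) = -25
(C(3)*y)*(-40) = -25*2*(-40) = -50*(-40) = 2000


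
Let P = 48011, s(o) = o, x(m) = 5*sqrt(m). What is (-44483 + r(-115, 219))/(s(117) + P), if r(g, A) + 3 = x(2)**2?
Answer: -11109/12032 ≈ -0.92329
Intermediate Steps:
r(g, A) = 47 (r(g, A) = -3 + (5*sqrt(2))**2 = -3 + 50 = 47)
(-44483 + r(-115, 219))/(s(117) + P) = (-44483 + 47)/(117 + 48011) = -44436/48128 = -44436*1/48128 = -11109/12032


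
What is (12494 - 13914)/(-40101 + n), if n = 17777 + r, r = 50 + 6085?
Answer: 1420/16189 ≈ 0.087714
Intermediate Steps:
r = 6135
n = 23912 (n = 17777 + 6135 = 23912)
(12494 - 13914)/(-40101 + n) = (12494 - 13914)/(-40101 + 23912) = -1420/(-16189) = -1420*(-1/16189) = 1420/16189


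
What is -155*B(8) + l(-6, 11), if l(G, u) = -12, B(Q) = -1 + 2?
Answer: -167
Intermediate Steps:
B(Q) = 1
-155*B(8) + l(-6, 11) = -155*1 - 12 = -155 - 12 = -167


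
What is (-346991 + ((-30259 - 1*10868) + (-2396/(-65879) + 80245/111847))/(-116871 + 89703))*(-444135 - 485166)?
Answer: 672404318333791952897260/2085248289179 ≈ 3.2246e+11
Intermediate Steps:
(-346991 + ((-30259 - 1*10868) + (-2396/(-65879) + 80245/111847))/(-116871 + 89703))*(-444135 - 485166) = (-346991 + ((-30259 - 10868) + (-2396*(-1/65879) + 80245*(1/111847)))/(-27168))*(-929301) = (-346991 + (-41127 + (2396/65879 + 80245/111847))*(-1/27168))*(-929301) = (-346991 + (-41127 + 5554445767/7368368513)*(-1/27168))*(-929301) = (-346991 - 303033337388384/7368368513*(-1/27168))*(-929301) = (-346991 + 9469791793387/6255744867537)*(-929301) = -2170677697539737780/6255744867537*(-929301) = 672404318333791952897260/2085248289179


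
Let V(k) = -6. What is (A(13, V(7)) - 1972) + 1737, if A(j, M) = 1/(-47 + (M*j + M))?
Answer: -30786/131 ≈ -235.01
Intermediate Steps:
A(j, M) = 1/(-47 + M + M*j) (A(j, M) = 1/(-47 + (M + M*j)) = 1/(-47 + M + M*j))
(A(13, V(7)) - 1972) + 1737 = (1/(-47 - 6 - 6*13) - 1972) + 1737 = (1/(-47 - 6 - 78) - 1972) + 1737 = (1/(-131) - 1972) + 1737 = (-1/131 - 1972) + 1737 = -258333/131 + 1737 = -30786/131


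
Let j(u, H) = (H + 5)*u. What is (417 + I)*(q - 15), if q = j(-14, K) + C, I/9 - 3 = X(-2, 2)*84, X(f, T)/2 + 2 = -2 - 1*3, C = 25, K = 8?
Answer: 1744080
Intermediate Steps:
j(u, H) = u*(5 + H) (j(u, H) = (5 + H)*u = u*(5 + H))
X(f, T) = -14 (X(f, T) = -4 + 2*(-2 - 1*3) = -4 + 2*(-2 - 3) = -4 + 2*(-5) = -4 - 10 = -14)
I = -10557 (I = 27 + 9*(-14*84) = 27 + 9*(-1176) = 27 - 10584 = -10557)
q = -157 (q = -14*(5 + 8) + 25 = -14*13 + 25 = -182 + 25 = -157)
(417 + I)*(q - 15) = (417 - 10557)*(-157 - 15) = -10140*(-172) = 1744080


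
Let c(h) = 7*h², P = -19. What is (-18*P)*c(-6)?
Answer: 86184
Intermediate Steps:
(-18*P)*c(-6) = (-18*(-19))*(7*(-6)²) = 342*(7*36) = 342*252 = 86184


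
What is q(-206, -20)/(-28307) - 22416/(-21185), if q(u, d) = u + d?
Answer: 639317522/599683795 ≈ 1.0661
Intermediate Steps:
q(u, d) = d + u
q(-206, -20)/(-28307) - 22416/(-21185) = (-20 - 206)/(-28307) - 22416/(-21185) = -226*(-1/28307) - 22416*(-1/21185) = 226/28307 + 22416/21185 = 639317522/599683795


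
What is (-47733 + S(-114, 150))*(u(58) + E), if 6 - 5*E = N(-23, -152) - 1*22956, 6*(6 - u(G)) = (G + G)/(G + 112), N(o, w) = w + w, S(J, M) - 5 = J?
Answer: -56839501414/255 ≈ -2.2290e+8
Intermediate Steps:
S(J, M) = 5 + J
N(o, w) = 2*w
u(G) = 6 - G/(3*(112 + G)) (u(G) = 6 - (G + G)/(6*(G + 112)) = 6 - 2*G/(6*(112 + G)) = 6 - G/(3*(112 + G)))
E = 23266/5 (E = 6/5 - (2*(-152) - 1*22956)/5 = 6/5 - (-304 - 22956)/5 = 6/5 - 1/5*(-23260) = 6/5 + 4652 = 23266/5 ≈ 4653.2)
(-47733 + S(-114, 150))*(u(58) + E) = (-47733 + (5 - 114))*((2016 + 17*58)/(3*(112 + 58)) + 23266/5) = (-47733 - 109)*((1/3)*(2016 + 986)/170 + 23266/5) = -47842*((1/3)*(1/170)*3002 + 23266/5) = -47842*(1501/255 + 23266/5) = -47842*1188067/255 = -56839501414/255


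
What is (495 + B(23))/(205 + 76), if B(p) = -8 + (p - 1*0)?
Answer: 510/281 ≈ 1.8149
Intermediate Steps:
B(p) = -8 + p (B(p) = -8 + (p + 0) = -8 + p)
(495 + B(23))/(205 + 76) = (495 + (-8 + 23))/(205 + 76) = (495 + 15)/281 = 510*(1/281) = 510/281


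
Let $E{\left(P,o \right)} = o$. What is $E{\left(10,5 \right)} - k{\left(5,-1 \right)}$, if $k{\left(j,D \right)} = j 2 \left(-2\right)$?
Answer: $25$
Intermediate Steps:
$k{\left(j,D \right)} = - 4 j$ ($k{\left(j,D \right)} = 2 j \left(-2\right) = - 4 j$)
$E{\left(10,5 \right)} - k{\left(5,-1 \right)} = 5 - \left(-4\right) 5 = 5 - -20 = 5 + 20 = 25$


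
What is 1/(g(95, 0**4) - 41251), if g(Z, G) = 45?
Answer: -1/41206 ≈ -2.4268e-5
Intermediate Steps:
1/(g(95, 0**4) - 41251) = 1/(45 - 41251) = 1/(-41206) = -1/41206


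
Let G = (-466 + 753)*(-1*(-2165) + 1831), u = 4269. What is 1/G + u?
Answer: 4895911189/1146852 ≈ 4269.0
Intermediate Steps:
G = 1146852 (G = 287*(2165 + 1831) = 287*3996 = 1146852)
1/G + u = 1/1146852 + 4269 = 4895911189/1146852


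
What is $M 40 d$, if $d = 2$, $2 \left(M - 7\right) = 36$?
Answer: $2000$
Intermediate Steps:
$M = 25$ ($M = 7 + \frac{1}{2} \cdot 36 = 7 + 18 = 25$)
$M 40 d = 25 \cdot 40 \cdot 2 = 1000 \cdot 2 = 2000$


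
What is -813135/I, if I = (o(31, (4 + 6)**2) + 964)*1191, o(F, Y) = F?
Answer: -54209/79003 ≈ -0.68616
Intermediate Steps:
I = 1185045 (I = (31 + 964)*1191 = 995*1191 = 1185045)
-813135/I = -813135/1185045 = -813135*1/1185045 = -54209/79003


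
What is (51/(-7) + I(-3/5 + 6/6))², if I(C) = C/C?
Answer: 1936/49 ≈ 39.510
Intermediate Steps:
I(C) = 1
(51/(-7) + I(-3/5 + 6/6))² = (51/(-7) + 1)² = (51*(-⅐) + 1)² = (-51/7 + 1)² = (-44/7)² = 1936/49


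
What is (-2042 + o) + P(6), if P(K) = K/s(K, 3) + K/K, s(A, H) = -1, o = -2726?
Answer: -4773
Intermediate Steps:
P(K) = 1 - K (P(K) = K/(-1) + K/K = K*(-1) + 1 = -K + 1 = 1 - K)
(-2042 + o) + P(6) = (-2042 - 2726) + (1 - 1*6) = -4768 + (1 - 6) = -4768 - 5 = -4773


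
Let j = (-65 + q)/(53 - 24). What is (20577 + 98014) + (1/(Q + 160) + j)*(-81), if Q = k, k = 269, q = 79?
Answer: 491633932/4147 ≈ 1.1855e+5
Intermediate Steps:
Q = 269
j = 14/29 (j = (-65 + 79)/(53 - 24) = 14/29 ≈ 0.48276)
(20577 + 98014) + (1/(Q + 160) + j)*(-81) = (20577 + 98014) + (1/(269 + 160) + 14/29)*(-81) = 118591 + (1/429 + 14/29)*(-81) = 118591 + (6035/12441)*(-81) = 118591 - 162945/4147 = 491633932/4147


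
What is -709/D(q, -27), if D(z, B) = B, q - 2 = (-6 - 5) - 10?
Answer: 709/27 ≈ 26.259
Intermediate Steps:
q = -19 (q = 2 + ((-6 - 5) - 10) = 2 + (-11 - 10) = 2 - 21 = -19)
-709/D(q, -27) = -709/(-27) = -709*(-1/27) = 709/27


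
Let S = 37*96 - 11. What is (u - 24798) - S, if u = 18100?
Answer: -10239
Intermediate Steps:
S = 3541 (S = 3552 - 11 = 3541)
(u - 24798) - S = (18100 - 24798) - 1*3541 = -6698 - 3541 = -10239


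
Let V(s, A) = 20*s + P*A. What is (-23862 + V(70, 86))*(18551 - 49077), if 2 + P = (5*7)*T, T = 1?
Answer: 599042224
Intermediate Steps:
P = 33 (P = -2 + (5*7)*1 = -2 + 35*1 = -2 + 35 = 33)
V(s, A) = 20*s + 33*A
(-23862 + V(70, 86))*(18551 - 49077) = (-23862 + (20*70 + 33*86))*(18551 - 49077) = (-23862 + (1400 + 2838))*(-30526) = (-23862 + 4238)*(-30526) = -19624*(-30526) = 599042224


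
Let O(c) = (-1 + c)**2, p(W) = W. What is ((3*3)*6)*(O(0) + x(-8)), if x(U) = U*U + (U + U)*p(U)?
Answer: 10422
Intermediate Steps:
x(U) = 3*U**2 (x(U) = U*U + (U + U)*U = U**2 + (2*U)*U = U**2 + 2*U**2 = 3*U**2)
((3*3)*6)*(O(0) + x(-8)) = ((3*3)*6)*((-1 + 0)**2 + 3*(-8)**2) = (9*6)*((-1)**2 + 3*64) = 54*(1 + 192) = 54*193 = 10422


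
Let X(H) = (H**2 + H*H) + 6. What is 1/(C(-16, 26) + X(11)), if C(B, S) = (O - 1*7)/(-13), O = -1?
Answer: 13/3232 ≈ 0.0040223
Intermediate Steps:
C(B, S) = 8/13 (C(B, S) = (-1 - 1*7)/(-13) = (-1 - 7)*(-1/13) = -8*(-1/13) = 8/13)
X(H) = 6 + 2*H**2 (X(H) = (H**2 + H**2) + 6 = 2*H**2 + 6 = 6 + 2*H**2)
1/(C(-16, 26) + X(11)) = 1/(8/13 + (6 + 2*11**2)) = 1/(8/13 + (6 + 2*121)) = 1/(8/13 + (6 + 242)) = 1/(8/13 + 248) = 1/(3232/13) = 13/3232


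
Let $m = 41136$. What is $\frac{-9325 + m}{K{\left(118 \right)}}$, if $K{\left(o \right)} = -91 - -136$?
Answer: $\frac{31811}{45} \approx 706.91$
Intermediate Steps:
$K{\left(o \right)} = 45$ ($K{\left(o \right)} = -91 + 136 = 45$)
$\frac{-9325 + m}{K{\left(118 \right)}} = \frac{-9325 + 41136}{45} = 31811 \cdot \frac{1}{45} = \frac{31811}{45}$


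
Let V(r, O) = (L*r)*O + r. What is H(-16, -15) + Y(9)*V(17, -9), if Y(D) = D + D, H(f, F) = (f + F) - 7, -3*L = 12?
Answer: 11284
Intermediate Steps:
L = -4 (L = -1/3*12 = -4)
H(f, F) = -7 + F + f (H(f, F) = (F + f) - 7 = -7 + F + f)
V(r, O) = r - 4*O*r (V(r, O) = (-4*r)*O + r = -4*O*r + r = r - 4*O*r)
Y(D) = 2*D
H(-16, -15) + Y(9)*V(17, -9) = (-7 - 15 - 16) + (2*9)*(17*(1 - 4*(-9))) = -38 + 18*(17*(1 + 36)) = -38 + 18*(17*37) = -38 + 18*629 = -38 + 11322 = 11284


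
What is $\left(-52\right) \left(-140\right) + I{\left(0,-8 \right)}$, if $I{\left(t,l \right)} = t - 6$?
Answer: $7274$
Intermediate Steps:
$I{\left(t,l \right)} = -6 + t$
$\left(-52\right) \left(-140\right) + I{\left(0,-8 \right)} = \left(-52\right) \left(-140\right) + \left(-6 + 0\right) = 7280 - 6 = 7274$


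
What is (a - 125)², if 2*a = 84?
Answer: 6889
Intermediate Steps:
a = 42 (a = (½)*84 = 42)
(a - 125)² = (42 - 125)² = (-83)² = 6889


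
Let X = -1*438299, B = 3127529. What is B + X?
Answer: 2689230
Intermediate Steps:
X = -438299
B + X = 3127529 - 438299 = 2689230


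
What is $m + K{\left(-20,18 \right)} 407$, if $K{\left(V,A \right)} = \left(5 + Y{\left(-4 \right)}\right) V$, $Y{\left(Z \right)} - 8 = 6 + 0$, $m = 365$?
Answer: $-154295$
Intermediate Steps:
$Y{\left(Z \right)} = 14$ ($Y{\left(Z \right)} = 8 + \left(6 + 0\right) = 8 + 6 = 14$)
$K{\left(V,A \right)} = 19 V$ ($K{\left(V,A \right)} = \left(5 + 14\right) V = 19 V$)
$m + K{\left(-20,18 \right)} 407 = 365 + 19 \left(-20\right) 407 = 365 - 154660 = -154295$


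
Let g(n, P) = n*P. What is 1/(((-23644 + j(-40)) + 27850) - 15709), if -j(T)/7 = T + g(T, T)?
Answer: -1/22423 ≈ -4.4597e-5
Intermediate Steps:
g(n, P) = P*n
j(T) = -7*T - 7*T² (j(T) = -7*(T + T*T) = -7*(T + T²) = -7*T - 7*T²)
1/(((-23644 + j(-40)) + 27850) - 15709) = 1/(((-23644 + 7*(-40)*(-1 - 1*(-40))) + 27850) - 15709) = 1/(((-23644 + 7*(-40)*(-1 + 40)) + 27850) - 15709) = 1/(((-23644 + 7*(-40)*39) + 27850) - 15709) = 1/(((-23644 - 10920) + 27850) - 15709) = 1/((-34564 + 27850) - 15709) = 1/(-6714 - 15709) = 1/(-22423) = -1/22423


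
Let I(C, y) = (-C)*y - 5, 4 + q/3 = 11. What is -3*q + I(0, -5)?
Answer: -68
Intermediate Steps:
q = 21 (q = -12 + 3*11 = -12 + 33 = 21)
I(C, y) = -5 - C*y (I(C, y) = -C*y - 5 = -5 - C*y)
-3*q + I(0, -5) = -3*21 + (-5 - 1*0*(-5)) = -63 + (-5 + 0) = -63 - 5 = -68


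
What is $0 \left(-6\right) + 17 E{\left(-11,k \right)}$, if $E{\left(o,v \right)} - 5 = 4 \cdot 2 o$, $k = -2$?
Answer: $-1411$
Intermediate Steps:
$E{\left(o,v \right)} = 5 + 8 o$ ($E{\left(o,v \right)} = 5 + 4 \cdot 2 o = 5 + 8 o$)
$0 \left(-6\right) + 17 E{\left(-11,k \right)} = 0 \left(-6\right) + 17 \left(5 + 8 \left(-11\right)\right) = 0 + 17 \left(5 - 88\right) = 0 + 17 \left(-83\right) = 0 - 1411 = -1411$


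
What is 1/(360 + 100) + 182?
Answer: 83721/460 ≈ 182.00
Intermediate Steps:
1/(360 + 100) + 182 = 1/460 + 182 = 83721/460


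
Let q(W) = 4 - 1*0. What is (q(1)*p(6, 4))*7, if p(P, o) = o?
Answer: 112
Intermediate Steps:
q(W) = 4 (q(W) = 4 + 0 = 4)
(q(1)*p(6, 4))*7 = (4*4)*7 = 16*7 = 112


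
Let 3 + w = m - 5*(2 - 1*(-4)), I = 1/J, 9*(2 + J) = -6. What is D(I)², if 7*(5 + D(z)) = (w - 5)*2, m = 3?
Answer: 225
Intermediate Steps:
J = -8/3 (J = -2 + (⅑)*(-6) = -2 - ⅔ = -8/3 ≈ -2.6667)
I = -3/8 (I = 1/(-8/3) = -3/8 ≈ -0.37500)
w = -30 (w = -3 + (3 - 5*(2 - 1*(-4))) = -3 + (3 - 5*(2 + 4)) = -3 + (3 - 5*6) = -3 + (3 - 30) = -3 - 27 = -30)
D(z) = -15 (D(z) = -5 + ((-30 - 5)*2)/7 = -5 + (-35*2)/7 = -5 + (⅐)*(-70) = -5 - 10 = -15)
D(I)² = (-15)² = 225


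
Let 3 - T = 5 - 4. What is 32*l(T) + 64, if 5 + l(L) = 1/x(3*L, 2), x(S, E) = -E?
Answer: -112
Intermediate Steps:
T = 2 (T = 3 - (5 - 4) = 3 - 1*1 = 3 - 1 = 2)
l(L) = -11/2 (l(L) = -5 + 1/(-1*2) = -5 + 1/(-2) = -5 - 1/2 = -11/2)
32*l(T) + 64 = 32*(-11/2) + 64 = -176 + 64 = -112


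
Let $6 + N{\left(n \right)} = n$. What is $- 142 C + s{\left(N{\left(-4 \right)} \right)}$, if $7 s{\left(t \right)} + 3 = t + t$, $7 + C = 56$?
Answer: $- \frac{48729}{7} \approx -6961.3$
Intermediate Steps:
$C = 49$ ($C = -7 + 56 = 49$)
$N{\left(n \right)} = -6 + n$
$s{\left(t \right)} = - \frac{3}{7} + \frac{2 t}{7}$ ($s{\left(t \right)} = - \frac{3}{7} + \frac{t + t}{7} = - \frac{3}{7} + \frac{2 t}{7}$)
$- 142 C + s{\left(N{\left(-4 \right)} \right)} = \left(-142\right) 49 + \left(- \frac{3}{7} + \frac{2 \left(-6 - 4\right)}{7}\right) = -6958 + \left(- \frac{3}{7} + \frac{2}{7} \left(-10\right)\right) = -6958 - \frac{23}{7} = - \frac{48729}{7}$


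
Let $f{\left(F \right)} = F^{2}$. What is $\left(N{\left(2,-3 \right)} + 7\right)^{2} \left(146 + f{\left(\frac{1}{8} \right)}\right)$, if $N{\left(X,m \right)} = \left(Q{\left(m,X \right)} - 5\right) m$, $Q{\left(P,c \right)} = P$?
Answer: $\frac{8980545}{64} \approx 1.4032 \cdot 10^{5}$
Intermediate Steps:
$N{\left(X,m \right)} = m \left(-5 + m\right)$ ($N{\left(X,m \right)} = \left(m - 5\right) m = \left(-5 + m\right) m = m \left(-5 + m\right)$)
$\left(N{\left(2,-3 \right)} + 7\right)^{2} \left(146 + f{\left(\frac{1}{8} \right)}\right) = \left(- 3 \left(-5 - 3\right) + 7\right)^{2} \left(146 + \left(\frac{1}{8}\right)^{2}\right) = \left(\left(-3\right) \left(-8\right) + 7\right)^{2} \left(146 + \left(\frac{1}{8}\right)^{2}\right) = \left(24 + 7\right)^{2} \left(146 + \frac{1}{64}\right) = 31^{2} \cdot \frac{9345}{64} = 961 \cdot \frac{9345}{64} = \frac{8980545}{64}$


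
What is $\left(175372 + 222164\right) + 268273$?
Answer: $665809$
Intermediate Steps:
$\left(175372 + 222164\right) + 268273 = 397536 + 268273 = 665809$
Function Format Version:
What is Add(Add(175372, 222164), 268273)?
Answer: 665809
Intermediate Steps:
Add(Add(175372, 222164), 268273) = Add(397536, 268273) = 665809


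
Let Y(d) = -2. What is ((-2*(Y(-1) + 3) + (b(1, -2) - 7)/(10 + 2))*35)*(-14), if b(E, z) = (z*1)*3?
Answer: 9065/6 ≈ 1510.8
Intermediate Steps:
b(E, z) = 3*z (b(E, z) = z*3 = 3*z)
((-2*(Y(-1) + 3) + (b(1, -2) - 7)/(10 + 2))*35)*(-14) = ((-2*(-2 + 3) + (3*(-2) - 7)/(10 + 2))*35)*(-14) = ((-2*1 + (-6 - 7)/12)*35)*(-14) = ((-2 - 13*1/12)*35)*(-14) = ((-2 - 13/12)*35)*(-14) = -37/12*35*(-14) = -1295/12*(-14) = 9065/6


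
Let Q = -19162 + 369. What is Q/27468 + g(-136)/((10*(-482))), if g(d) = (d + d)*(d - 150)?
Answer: -556843229/33098940 ≈ -16.824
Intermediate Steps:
Q = -18793
g(d) = 2*d*(-150 + d) (g(d) = (2*d)*(-150 + d) = 2*d*(-150 + d))
Q/27468 + g(-136)/((10*(-482))) = -18793/27468 + (2*(-136)*(-150 - 136))/((10*(-482))) = -18793*1/27468 + (2*(-136)*(-286))/(-4820) = -18793/27468 + 77792*(-1/4820) = -18793/27468 - 19448/1205 = -556843229/33098940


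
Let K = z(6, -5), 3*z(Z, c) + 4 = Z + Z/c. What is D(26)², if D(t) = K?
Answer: 16/225 ≈ 0.071111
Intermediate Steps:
z(Z, c) = -4/3 + Z/3 + Z/(3*c) (z(Z, c) = -4/3 + (Z + Z/c)/3 = -4/3 + (Z/3 + Z/(3*c)) = -4/3 + Z/3 + Z/(3*c))
K = 4/15 (K = (⅓)*(6 - 5*(-4 + 6))/(-5) = (⅓)*(-⅕)*(6 - 5*2) = (⅓)*(-⅕)*(6 - 10) = (⅓)*(-⅕)*(-4) = 4/15 ≈ 0.26667)
D(t) = 4/15
D(26)² = (4/15)² = 16/225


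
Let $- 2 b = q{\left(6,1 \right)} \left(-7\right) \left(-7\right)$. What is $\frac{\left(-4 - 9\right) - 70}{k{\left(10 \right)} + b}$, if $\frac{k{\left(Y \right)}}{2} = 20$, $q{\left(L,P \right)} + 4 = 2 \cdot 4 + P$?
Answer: $\frac{166}{165} \approx 1.0061$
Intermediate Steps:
$q{\left(L,P \right)} = 4 + P$ ($q{\left(L,P \right)} = -4 + \left(2 \cdot 4 + P\right) = -4 + \left(8 + P\right) = 4 + P$)
$b = - \frac{245}{2}$ ($b = - \frac{\left(4 + 1\right) \left(-7\right) \left(-7\right)}{2} = - \frac{5 \left(-7\right) \left(-7\right)}{2} = - \frac{\left(-35\right) \left(-7\right)}{2} = \left(- \frac{1}{2}\right) 245 = - \frac{245}{2} \approx -122.5$)
$k{\left(Y \right)} = 40$ ($k{\left(Y \right)} = 2 \cdot 20 = 40$)
$\frac{\left(-4 - 9\right) - 70}{k{\left(10 \right)} + b} = \frac{\left(-4 - 9\right) - 70}{40 - \frac{245}{2}} = \frac{\left(-4 - 9\right) - 70}{- \frac{165}{2}} = \left(-13 - 70\right) \left(- \frac{2}{165}\right) = \left(-83\right) \left(- \frac{2}{165}\right) = \frac{166}{165}$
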